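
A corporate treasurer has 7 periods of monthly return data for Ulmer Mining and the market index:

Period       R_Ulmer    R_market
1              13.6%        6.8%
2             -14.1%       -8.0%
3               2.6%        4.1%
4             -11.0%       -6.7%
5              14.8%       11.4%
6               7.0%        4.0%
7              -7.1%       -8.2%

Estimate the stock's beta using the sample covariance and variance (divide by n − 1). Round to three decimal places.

Mean R_i = (13.6 − 14.1 + 2.6 − 11.0 + 14.8 + 7.0 − 7.1) / 7 = 0.8286%
Mean R_m = (6.8 − 8.0 + 4.1 − 6.7 + 11.4 + 4.0 − 8.2) / 7 = 0.4857%
Σ(R_i − R̄_i)(R_m − R̄_m) = 541.7629  ⇒  Cov = 541.7629 / 6 = 90.2938
Σ(R_m − R̄_m)² = 383.4886  ⇒  Var(R_m) = 383.4886 / 6 = 63.9148
β = Cov / Var(R_m) = 90.2938 / 63.9148 = 1.4127

1.413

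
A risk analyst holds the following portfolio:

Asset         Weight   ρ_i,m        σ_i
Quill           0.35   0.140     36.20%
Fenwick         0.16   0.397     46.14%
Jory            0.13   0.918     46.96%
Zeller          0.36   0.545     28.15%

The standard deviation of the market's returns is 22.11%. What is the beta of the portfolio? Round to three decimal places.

0.716

β_Quill = 0.140 × 36.20% / 22.11% = 0.2292
β_Fenwick = 0.397 × 46.14% / 22.11% = 0.8285
β_Jory = 0.918 × 46.96% / 22.11% = 1.9498
β_Zeller = 0.545 × 28.15% / 22.11% = 0.6939
β_P = Σ w_i β_i = 0.35×0.2292 + 0.16×0.8285 + 0.13×1.9498 + 0.36×0.6939 = 0.7161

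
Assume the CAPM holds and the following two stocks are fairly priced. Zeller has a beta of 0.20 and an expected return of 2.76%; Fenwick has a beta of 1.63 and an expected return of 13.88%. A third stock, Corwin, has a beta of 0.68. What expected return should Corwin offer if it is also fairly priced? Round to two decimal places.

6.49%

MRP (SML slope) = (13.88% − 2.76%) / (1.63 − 0.20) = 11.12% / 1.43 = 7.7762%
R_f (intercept) = 2.76% − 0.20 × 7.7762% = 1.2048%
E(R_Corwin) = R_f + β × MRP = 1.2048% + 0.68 × 7.7762% = 6.49%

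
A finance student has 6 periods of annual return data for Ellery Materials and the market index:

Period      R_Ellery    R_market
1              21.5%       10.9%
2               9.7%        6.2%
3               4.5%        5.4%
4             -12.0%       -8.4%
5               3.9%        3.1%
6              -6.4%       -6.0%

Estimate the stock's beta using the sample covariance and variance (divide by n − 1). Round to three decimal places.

1.528

Mean R_i = (21.5 + 9.7 + 4.5 − 12.0 + 3.9 − 6.4) / 6 = 3.5333%
Mean R_m = (10.9 + 6.2 + 5.4 − 8.4 + 3.1 − 6.0) / 6 = 1.8667%
Σ(R_i − R̄_i)(R_m − R̄_m) = 430.5067  ⇒  Cov = 430.5067 / 5 = 86.1013
Σ(R_m − R̄_m)² = 281.6733  ⇒  Var(R_m) = 281.6733 / 5 = 56.3347
β = Cov / Var(R_m) = 86.1013 / 56.3347 = 1.5284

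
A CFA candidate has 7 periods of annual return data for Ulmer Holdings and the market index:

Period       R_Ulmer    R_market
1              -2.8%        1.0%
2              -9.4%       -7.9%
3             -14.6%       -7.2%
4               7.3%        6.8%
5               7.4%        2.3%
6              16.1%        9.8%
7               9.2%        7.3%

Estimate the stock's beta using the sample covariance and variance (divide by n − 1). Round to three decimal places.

1.509

Mean R_i = (-2.8 − 9.4 − 14.6 + 7.3 + 7.4 + 16.1 + 9.2) / 7 = 1.8857%
Mean R_m = (1.0 − 7.9 − 7.2 + 6.8 + 2.3 + 9.8 + 7.3) / 7 = 1.7286%
Σ(R_i − R̄_i)(R_m − R̄_m) = 445.3629  ⇒  Cov = 445.3629 / 6 = 74.2272
Σ(R_m − R̄_m)² = 295.1943  ⇒  Var(R_m) = 295.1943 / 6 = 49.1991
β = Cov / Var(R_m) = 74.2272 / 49.1991 = 1.5087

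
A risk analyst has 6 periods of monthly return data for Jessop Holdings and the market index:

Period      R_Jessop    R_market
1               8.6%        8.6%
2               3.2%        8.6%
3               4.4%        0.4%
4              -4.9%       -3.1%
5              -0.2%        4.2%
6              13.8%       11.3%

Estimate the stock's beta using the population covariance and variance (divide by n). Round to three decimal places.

0.974

Mean R_i = (8.6 + 3.2 + 4.4 − 4.9 − 0.2 + 13.8) / 6 = 4.1500%
Mean R_m = (8.6 + 8.6 + 0.4 − 3.1 + 4.2 + 11.3) / 6 = 5.0000%
Σ(R_i − R̄_i)(R_m − R̄_m) = 149.0300  ⇒  Cov = 149.0300 / 6 = 24.8383
Σ(R_m − R̄_m)² = 153.0200  ⇒  Var(R_m) = 153.0200 / 6 = 25.5033
β = Cov / Var(R_m) = 24.8383 / 25.5033 = 0.9739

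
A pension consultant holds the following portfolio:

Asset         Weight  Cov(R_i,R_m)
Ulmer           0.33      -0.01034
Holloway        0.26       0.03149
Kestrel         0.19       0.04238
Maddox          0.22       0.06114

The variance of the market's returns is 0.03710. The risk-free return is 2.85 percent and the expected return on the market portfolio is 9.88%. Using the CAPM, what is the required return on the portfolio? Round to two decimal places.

7.83%

β_Ulmer = -0.01034 / 0.03710 = -0.2787
β_Holloway = 0.03149 / 0.03710 = 0.8488
β_Kestrel = 0.04238 / 0.03710 = 1.1423
β_Maddox = 0.06114 / 0.03710 = 1.6480
β_P = Σ w_i β_i = 0.33×-0.2787 + 0.26×0.8488 + 0.19×1.1423 + 0.22×1.6480 = 0.7083
MRP = 9.88% − 2.85% = 7.03%
E(R_P) = R_f + β_P × MRP = 2.85% + 0.7083 × 7.03% = 7.83%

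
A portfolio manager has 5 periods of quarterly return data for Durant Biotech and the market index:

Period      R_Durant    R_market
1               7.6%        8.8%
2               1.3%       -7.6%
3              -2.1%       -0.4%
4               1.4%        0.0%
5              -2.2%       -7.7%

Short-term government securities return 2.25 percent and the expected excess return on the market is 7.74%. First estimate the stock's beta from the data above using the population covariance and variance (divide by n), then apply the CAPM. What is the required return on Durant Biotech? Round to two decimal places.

5.72%

Mean R_i = (7.6 + 1.3 − 2.1 + 1.4 − 2.2) / 5 = 1.2000%
Mean R_m = (8.8 − 7.6 − 0.4 + 0.0 − 7.7) / 5 = -1.3800%
Σ(R_i − R̄_i)(R_m − R̄_m) = 83.0600  ⇒  Cov = 83.0600 / 5 = 16.6120
Σ(R_m − R̄_m)² = 185.1280  ⇒  Var(R_m) = 185.1280 / 5 = 37.0256
β = Cov / Var(R_m) = 16.6120 / 37.0256 = 0.4487
E(R) = R_f + β × MRP = 2.25% + 0.4487 × 7.74% = 5.72%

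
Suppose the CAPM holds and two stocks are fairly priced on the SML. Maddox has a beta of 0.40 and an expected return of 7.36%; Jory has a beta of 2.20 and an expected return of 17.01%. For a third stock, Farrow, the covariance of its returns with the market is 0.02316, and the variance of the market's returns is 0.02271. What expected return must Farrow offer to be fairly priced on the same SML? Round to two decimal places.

MRP = (17.01% − 7.36%) / (2.20 − 0.40) = 5.3611%
R_f = 7.36% − 0.40 × 5.3611% = 5.2156%
β_Farrow = Cov / Var(R_m) = 0.02316 / 0.02271 = 1.0198
E(R_Farrow) = R_f + β × MRP = 5.2156% + 1.0198 × 5.3611% = 10.68%

10.68%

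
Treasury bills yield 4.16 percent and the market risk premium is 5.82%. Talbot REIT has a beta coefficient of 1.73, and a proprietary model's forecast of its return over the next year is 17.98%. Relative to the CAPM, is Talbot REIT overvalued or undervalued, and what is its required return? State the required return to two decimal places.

Required return = R_f + β·MRP = 4.16% + 1.73 × 5.82% = 14.23%
Forecast 17.98% > required 14.23% → the stock plots above the SML → undervalued.

Undervalued; required return 14.23%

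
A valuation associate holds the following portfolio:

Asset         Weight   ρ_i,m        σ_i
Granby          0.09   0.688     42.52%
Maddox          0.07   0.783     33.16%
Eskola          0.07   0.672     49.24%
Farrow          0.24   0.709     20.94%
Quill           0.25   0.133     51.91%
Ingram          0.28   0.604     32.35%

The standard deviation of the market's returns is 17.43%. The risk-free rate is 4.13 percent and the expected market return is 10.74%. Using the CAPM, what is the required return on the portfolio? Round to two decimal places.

β_Granby = 0.688 × 42.52% / 17.43% = 1.6784
β_Maddox = 0.783 × 33.16% / 17.43% = 1.4896
β_Eskola = 0.672 × 49.24% / 17.43% = 1.8984
β_Farrow = 0.709 × 20.94% / 17.43% = 0.8518
β_Quill = 0.133 × 51.91% / 17.43% = 0.3961
β_Ingram = 0.604 × 32.35% / 17.43% = 1.1210
β_P = Σ w_i β_i = 0.09×1.6784 + 0.07×1.4896 + 0.07×1.8984 + 0.24×0.8518 + 0.25×0.3961 + 0.28×1.1210 = 1.0056
MRP = 10.74% − 4.13% = 6.61%
E(R_P) = R_f + β_P × MRP = 4.13% + 1.0056 × 6.61% = 10.78%

10.78%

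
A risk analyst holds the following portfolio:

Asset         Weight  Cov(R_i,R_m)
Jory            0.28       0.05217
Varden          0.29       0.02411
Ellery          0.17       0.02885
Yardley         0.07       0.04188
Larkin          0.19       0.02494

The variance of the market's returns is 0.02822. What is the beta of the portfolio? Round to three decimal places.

β_Jory = 0.05217 / 0.02822 = 1.8487
β_Varden = 0.02411 / 0.02822 = 0.8544
β_Ellery = 0.02885 / 0.02822 = 1.0223
β_Yardley = 0.04188 / 0.02822 = 1.4841
β_Larkin = 0.02494 / 0.02822 = 0.8838
β_P = Σ w_i β_i = 0.28×1.8487 + 0.29×0.8544 + 0.17×1.0223 + 0.07×1.4841 + 0.19×0.8838 = 1.2110

1.211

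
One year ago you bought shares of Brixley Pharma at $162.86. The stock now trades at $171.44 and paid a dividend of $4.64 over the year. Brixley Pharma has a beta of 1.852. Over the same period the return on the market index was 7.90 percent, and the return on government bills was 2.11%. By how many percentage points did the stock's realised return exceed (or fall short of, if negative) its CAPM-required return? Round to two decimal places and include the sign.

Realised HPR = (P1 + D1 − P0) / P0 = (171.44 + 4.64 − 162.86) / 162.86 = 13.22 / 162.86 = 8.1174%
MRP = 7.90% − 2.11% = 5.79%
CAPM required = R_f + β·MRP = 2.11% + 1.852 × 5.79% = 12.83308%
α = realised − required = 8.1174% − 12.83308% = -4.72%

-4.72%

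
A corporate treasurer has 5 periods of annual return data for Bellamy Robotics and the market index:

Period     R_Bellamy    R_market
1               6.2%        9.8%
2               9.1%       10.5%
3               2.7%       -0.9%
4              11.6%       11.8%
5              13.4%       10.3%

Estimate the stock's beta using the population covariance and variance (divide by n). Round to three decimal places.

0.666

Mean R_i = (6.2 + 9.1 + 2.7 + 11.6 + 13.4) / 5 = 8.6000%
Mean R_m = (9.8 + 10.5 − 0.9 + 11.8 + 10.3) / 5 = 8.3000%
Σ(R_i − R̄_i)(R_m − R̄_m) = 71.8800  ⇒  Cov = 71.8800 / 5 = 14.3760
Σ(R_m − R̄_m)² = 107.9800  ⇒  Var(R_m) = 107.9800 / 5 = 21.5960
β = Cov / Var(R_m) = 14.3760 / 21.5960 = 0.6657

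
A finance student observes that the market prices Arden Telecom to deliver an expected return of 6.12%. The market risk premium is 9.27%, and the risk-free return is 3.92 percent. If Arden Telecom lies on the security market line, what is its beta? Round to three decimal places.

0.237

β = (E(R) − R_f) / MRP = (6.12% − 3.92%) / 9.27% = 2.20% / 9.27% = 0.237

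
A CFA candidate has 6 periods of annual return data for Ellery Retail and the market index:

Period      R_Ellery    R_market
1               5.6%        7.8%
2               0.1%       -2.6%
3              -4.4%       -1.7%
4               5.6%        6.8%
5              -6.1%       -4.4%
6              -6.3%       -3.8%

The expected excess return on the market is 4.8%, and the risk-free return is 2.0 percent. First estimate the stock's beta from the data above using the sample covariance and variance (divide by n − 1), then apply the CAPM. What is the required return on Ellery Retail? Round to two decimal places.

Mean R_i = (5.6 + 0.1 − 4.4 + 5.6 − 6.1 − 6.3) / 6 = -0.9167%
Mean R_m = (7.8 − 2.6 − 1.7 + 6.8 − 4.4 − 3.8) / 6 = 0.3500%
Σ(R_i − R̄_i)(R_m − R̄_m) = 141.6850  ⇒  Cov = 141.6850 / 5 = 28.3370
Σ(R_m − R̄_m)² = 149.7950  ⇒  Var(R_m) = 149.7950 / 5 = 29.9590
β = Cov / Var(R_m) = 28.3370 / 29.9590 = 0.9459
E(R) = R_f + β × MRP = 2.0% + 0.9459 × 4.8% = 6.54%

6.54%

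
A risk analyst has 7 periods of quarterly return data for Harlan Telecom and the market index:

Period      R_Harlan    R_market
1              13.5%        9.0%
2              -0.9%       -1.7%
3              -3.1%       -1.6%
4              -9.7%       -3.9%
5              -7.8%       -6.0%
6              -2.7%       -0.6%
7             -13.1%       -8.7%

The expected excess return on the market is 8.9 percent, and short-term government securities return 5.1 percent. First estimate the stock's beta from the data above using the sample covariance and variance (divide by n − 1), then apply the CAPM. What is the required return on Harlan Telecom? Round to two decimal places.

Mean R_i = (13.5 − 0.9 − 3.1 − 9.7 − 7.8 − 2.7 − 13.1) / 7 = -3.4000%
Mean R_m = (9.0 − 1.7 − 1.6 − 3.9 − 6.0 − 0.6 − 8.7) / 7 = -1.9286%
Σ(R_i − R̄_i)(R_m − R̄_m) = 282.3100  ⇒  Cov = 282.3100 / 6 = 47.0517
Σ(R_m − R̄_m)² = 187.6743  ⇒  Var(R_m) = 187.6743 / 6 = 31.2791
β = Cov / Var(R_m) = 47.0517 / 31.2791 = 1.5043
E(R) = R_f + β × MRP = 5.1% + 1.5043 × 8.9% = 18.49%

18.49%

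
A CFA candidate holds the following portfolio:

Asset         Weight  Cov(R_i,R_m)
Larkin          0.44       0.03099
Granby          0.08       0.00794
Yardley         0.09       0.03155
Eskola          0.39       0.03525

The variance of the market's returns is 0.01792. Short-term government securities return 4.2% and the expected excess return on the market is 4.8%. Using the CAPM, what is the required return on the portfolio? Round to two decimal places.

β_Larkin = 0.03099 / 0.01792 = 1.7294
β_Granby = 0.00794 / 0.01792 = 0.4431
β_Yardley = 0.03155 / 0.01792 = 1.7606
β_Eskola = 0.03525 / 0.01792 = 1.9671
β_P = Σ w_i β_i = 0.44×1.7294 + 0.08×0.4431 + 0.09×1.7606 + 0.39×1.9671 = 1.7220
E(R_P) = R_f + β_P × MRP = 4.2% + 1.7220 × 4.8% = 12.47%

12.47%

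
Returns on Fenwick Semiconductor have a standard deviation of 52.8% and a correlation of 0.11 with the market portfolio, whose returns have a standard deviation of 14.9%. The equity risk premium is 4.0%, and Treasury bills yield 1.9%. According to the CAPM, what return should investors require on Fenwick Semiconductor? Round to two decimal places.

3.46%

β = ρ × σ_i / σ_m = 0.11 × 52.8% / 14.9% = 0.3898
E(R) = 1.9% + 0.3898 × 4.0% = 3.46%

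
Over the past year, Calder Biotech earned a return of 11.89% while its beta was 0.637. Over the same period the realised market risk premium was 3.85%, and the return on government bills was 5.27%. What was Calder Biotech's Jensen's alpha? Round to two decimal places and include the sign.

+4.17%

CAPM benchmark = R_f + β(R_m − R_f) = 5.27% + 0.637 × 3.85% = 7.72245%
α = actual − benchmark = 11.89% − 7.72245% = +4.17%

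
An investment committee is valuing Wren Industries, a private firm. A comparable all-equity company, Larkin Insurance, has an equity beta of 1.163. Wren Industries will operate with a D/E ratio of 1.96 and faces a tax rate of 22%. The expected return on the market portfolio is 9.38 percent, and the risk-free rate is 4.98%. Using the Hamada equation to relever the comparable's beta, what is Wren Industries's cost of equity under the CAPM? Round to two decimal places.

β_L = β_U × [1 + (1 − t)(D/E)] = 1.163 × [1 + (1 − 0.22) × 1.96]
    = 1.163 × [1 + 0.78 × 1.96] = 1.163 × 2.5288 = 2.9410
MRP = 9.38% − 4.98% = 4.40%
E(R) = R_f + β_L × MRP = 4.98% + 2.9410 × 4.40% = 17.92%

17.92%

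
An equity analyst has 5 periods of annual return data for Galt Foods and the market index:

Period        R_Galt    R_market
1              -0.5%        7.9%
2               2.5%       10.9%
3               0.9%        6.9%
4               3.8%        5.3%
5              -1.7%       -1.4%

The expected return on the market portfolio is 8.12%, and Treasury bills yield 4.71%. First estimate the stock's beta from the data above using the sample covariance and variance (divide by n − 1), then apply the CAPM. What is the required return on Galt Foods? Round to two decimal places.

5.62%

Mean R_i = (-0.5 + 2.5 + 0.9 + 3.8 − 1.7) / 5 = 1.0000%
Mean R_m = (7.9 + 10.9 + 6.9 + 5.3 − 1.4) / 5 = 5.9200%
Σ(R_i − R̄_i)(R_m − R̄_m) = 22.4300  ⇒  Cov = 22.4300 / 4 = 5.6075
Σ(R_m − R̄_m)² = 83.6480  ⇒  Var(R_m) = 83.6480 / 4 = 20.9120
β = Cov / Var(R_m) = 5.6075 / 20.9120 = 0.2681
MRP = 8.12% − 4.71% = 3.41%
E(R) = R_f + β × MRP = 4.71% + 0.2681 × 3.41% = 5.62%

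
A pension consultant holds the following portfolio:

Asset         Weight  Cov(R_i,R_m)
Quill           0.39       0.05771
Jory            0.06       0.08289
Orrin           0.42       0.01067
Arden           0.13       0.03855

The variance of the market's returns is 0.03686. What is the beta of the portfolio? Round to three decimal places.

β_Quill = 0.05771 / 0.03686 = 1.5657
β_Jory = 0.08289 / 0.03686 = 2.2488
β_Orrin = 0.01067 / 0.03686 = 0.2895
β_Arden = 0.03855 / 0.03686 = 1.0458
β_P = Σ w_i β_i = 0.39×1.5657 + 0.06×2.2488 + 0.42×0.2895 + 0.13×1.0458 = 1.0031

1.003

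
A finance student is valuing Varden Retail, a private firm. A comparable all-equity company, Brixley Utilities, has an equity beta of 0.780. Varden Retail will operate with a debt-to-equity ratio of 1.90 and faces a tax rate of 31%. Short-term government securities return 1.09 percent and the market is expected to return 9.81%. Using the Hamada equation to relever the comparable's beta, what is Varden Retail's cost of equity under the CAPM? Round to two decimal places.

16.81%

β_L = β_U × [1 + (1 − t)(D/E)] = 0.780 × [1 + (1 − 0.31) × 1.90]
    = 0.780 × [1 + 0.69 × 1.90] = 0.780 × 2.3110 = 1.8026
MRP = 9.81% − 1.09% = 8.72%
E(R) = R_f + β_L × MRP = 1.09% + 1.8026 × 8.72% = 16.81%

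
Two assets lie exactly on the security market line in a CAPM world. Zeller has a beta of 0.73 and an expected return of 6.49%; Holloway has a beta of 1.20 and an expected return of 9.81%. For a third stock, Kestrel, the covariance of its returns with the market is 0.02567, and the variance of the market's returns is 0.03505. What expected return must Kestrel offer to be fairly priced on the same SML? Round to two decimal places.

6.51%

MRP = (9.81% − 6.49%) / (1.20 − 0.73) = 7.0638%
R_f = 6.49% − 0.73 × 7.0638% = 1.3334%
β_Kestrel = Cov / Var(R_m) = 0.02567 / 0.03505 = 0.7324
E(R_Kestrel) = R_f + β × MRP = 1.3334% + 0.7324 × 7.0638% = 6.51%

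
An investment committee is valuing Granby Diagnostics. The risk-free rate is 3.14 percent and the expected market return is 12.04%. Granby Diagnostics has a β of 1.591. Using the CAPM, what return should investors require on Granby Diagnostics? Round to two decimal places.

Market risk premium = E(R_m) − R_f = 12.04% − 3.14% = 8.90%
E(R) = R_f + β × MRP = 3.14% + 1.591 × 8.90% = 17.30%

17.30%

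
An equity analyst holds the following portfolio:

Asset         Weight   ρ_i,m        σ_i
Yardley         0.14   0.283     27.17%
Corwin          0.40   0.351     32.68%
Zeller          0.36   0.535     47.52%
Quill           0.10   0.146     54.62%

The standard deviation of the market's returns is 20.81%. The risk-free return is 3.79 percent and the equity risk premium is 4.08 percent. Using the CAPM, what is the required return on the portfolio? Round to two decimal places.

6.85%

β_Yardley = 0.283 × 27.17% / 20.81% = 0.3695
β_Corwin = 0.351 × 32.68% / 20.81% = 0.5512
β_Zeller = 0.535 × 47.52% / 20.81% = 1.2217
β_Quill = 0.146 × 54.62% / 20.81% = 0.3832
β_P = Σ w_i β_i = 0.14×0.3695 + 0.40×0.5512 + 0.36×1.2217 + 0.10×0.3832 = 0.7503
E(R_P) = R_f + β_P × MRP = 3.79% + 0.7503 × 4.08% = 6.85%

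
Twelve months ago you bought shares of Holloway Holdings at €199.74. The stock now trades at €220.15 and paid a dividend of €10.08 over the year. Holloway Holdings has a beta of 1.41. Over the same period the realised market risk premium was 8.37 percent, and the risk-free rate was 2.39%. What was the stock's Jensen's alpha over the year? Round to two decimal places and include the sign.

+1.07%

Realised HPR = (P1 + D1 − P0) / P0 = (220.15 + 10.08 − 199.74) / 199.74 = 30.49 / 199.74 = 15.2648%
CAPM required = R_f + β·MRP = 2.39% + 1.41 × 8.37% = 14.1917%
α = realised − required = 15.2648% − 14.1917% = +1.07%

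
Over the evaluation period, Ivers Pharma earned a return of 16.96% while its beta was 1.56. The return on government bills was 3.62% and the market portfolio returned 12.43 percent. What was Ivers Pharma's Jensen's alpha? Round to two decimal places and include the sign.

Market excess return = 12.43% − 3.62% = 8.81%
CAPM benchmark = R_f + β(R_m − R_f) = 3.62% + 1.56 × 8.81% = 17.3636%
α = actual − benchmark = 16.96% − 17.3636% = -0.40%

-0.40%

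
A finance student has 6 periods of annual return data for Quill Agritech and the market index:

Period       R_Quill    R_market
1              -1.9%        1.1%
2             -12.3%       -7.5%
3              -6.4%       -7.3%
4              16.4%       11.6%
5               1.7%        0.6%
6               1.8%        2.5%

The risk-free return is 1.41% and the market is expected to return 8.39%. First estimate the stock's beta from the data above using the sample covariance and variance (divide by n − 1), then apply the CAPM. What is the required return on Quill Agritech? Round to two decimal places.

Mean R_i = (-1.9 − 12.3 − 6.4 + 16.4 + 1.7 + 1.8) / 6 = -0.1167%
Mean R_m = (1.1 − 7.5 − 7.3 + 11.6 + 0.6 + 2.5) / 6 = 0.1667%
Σ(R_i − R̄_i)(R_m − R̄_m) = 332.7567  ⇒  Cov = 332.7567 / 5 = 66.5513
Σ(R_m − R̄_m)² = 251.7533  ⇒  Var(R_m) = 251.7533 / 5 = 50.3507
β = Cov / Var(R_m) = 66.5513 / 50.3507 = 1.3218
MRP = 8.39% − 1.41% = 6.98%
E(R) = R_f + β × MRP = 1.41% + 1.3218 × 6.98% = 10.64%

10.64%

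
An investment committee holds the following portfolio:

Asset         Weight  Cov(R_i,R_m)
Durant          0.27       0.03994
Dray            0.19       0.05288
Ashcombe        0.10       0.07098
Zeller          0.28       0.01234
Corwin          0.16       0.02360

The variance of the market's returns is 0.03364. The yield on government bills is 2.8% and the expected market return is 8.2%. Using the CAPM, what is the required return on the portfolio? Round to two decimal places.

8.44%

β_Durant = 0.03994 / 0.03364 = 1.1873
β_Dray = 0.05288 / 0.03364 = 1.5719
β_Ashcombe = 0.07098 / 0.03364 = 2.1100
β_Zeller = 0.01234 / 0.03364 = 0.3668
β_Corwin = 0.02360 / 0.03364 = 0.7015
β_P = Σ w_i β_i = 0.27×1.1873 + 0.19×1.5719 + 0.10×2.1100 + 0.28×0.3668 + 0.16×0.7015 = 1.0452
MRP = 8.2% − 2.8% = 5.40%
E(R_P) = R_f + β_P × MRP = 2.8% + 1.0452 × 5.4% = 8.44%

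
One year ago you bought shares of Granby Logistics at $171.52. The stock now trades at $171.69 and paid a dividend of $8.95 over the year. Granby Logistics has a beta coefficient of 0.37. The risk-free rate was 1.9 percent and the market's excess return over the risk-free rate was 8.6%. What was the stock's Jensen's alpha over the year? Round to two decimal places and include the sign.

Realised HPR = (P1 + D1 − P0) / P0 = (171.69 + 8.95 − 171.52) / 171.52 = 9.12 / 171.52 = 5.3172%
CAPM required = R_f + β·MRP = 1.9% + 0.37 × 8.6% = 5.0820%
α = realised − required = 5.3172% − 5.0820% = +0.24%

+0.24%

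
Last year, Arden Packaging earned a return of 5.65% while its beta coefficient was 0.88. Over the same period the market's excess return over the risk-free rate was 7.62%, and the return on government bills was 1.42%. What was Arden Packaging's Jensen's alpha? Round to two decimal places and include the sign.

-2.48%

CAPM benchmark = R_f + β(R_m − R_f) = 1.42% + 0.88 × 7.62% = 8.1256%
α = actual − benchmark = 5.65% − 8.1256% = -2.48%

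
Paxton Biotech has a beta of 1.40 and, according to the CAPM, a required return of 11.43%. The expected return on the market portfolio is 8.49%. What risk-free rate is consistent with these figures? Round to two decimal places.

E(R) = R_f + β(E(R_m) − R_f) = R_f(1 − β) + β·E(R_m)
11.43% = R_f × (1 − 1.40) + 1.40 × 8.49%
11.43% = R_f × -0.40 + 11.8860%
R_f = (11.43% − 11.8860%) / -0.40 = 1.14%

1.14%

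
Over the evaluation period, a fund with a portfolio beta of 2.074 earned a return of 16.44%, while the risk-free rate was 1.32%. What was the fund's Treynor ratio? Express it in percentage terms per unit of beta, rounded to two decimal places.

7.29%

Treynor = (R_P − R_f) / β_P = (16.44% − 1.32%) / 2.0740 = 15.12% / 2.0740 = 7.29%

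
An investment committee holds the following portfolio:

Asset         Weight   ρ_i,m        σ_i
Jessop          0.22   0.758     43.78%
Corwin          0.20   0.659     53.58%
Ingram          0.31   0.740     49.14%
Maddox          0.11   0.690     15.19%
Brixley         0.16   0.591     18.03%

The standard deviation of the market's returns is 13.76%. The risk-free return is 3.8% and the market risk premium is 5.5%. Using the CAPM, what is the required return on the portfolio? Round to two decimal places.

β_Jessop = 0.758 × 43.78% / 13.76% = 2.4117
β_Corwin = 0.659 × 53.58% / 13.76% = 2.5661
β_Ingram = 0.740 × 49.14% / 13.76% = 2.6427
β_Maddox = 0.690 × 15.19% / 13.76% = 0.7617
β_Brixley = 0.591 × 18.03% / 13.76% = 0.7744
β_P = Σ w_i β_i = 0.22×2.4117 + 0.20×2.5661 + 0.31×2.6427 + 0.11×0.7617 + 0.16×0.7744 = 2.0707
E(R_P) = R_f + β_P × MRP = 3.8% + 2.0707 × 5.5% = 15.19%

15.19%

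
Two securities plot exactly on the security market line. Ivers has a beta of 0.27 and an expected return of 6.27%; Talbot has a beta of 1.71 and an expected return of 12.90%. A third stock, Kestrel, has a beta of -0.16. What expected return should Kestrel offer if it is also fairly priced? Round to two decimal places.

MRP (SML slope) = (12.90% − 6.27%) / (1.71 − 0.27) = 6.63% / 1.44 = 4.6042%
R_f (intercept) = 6.27% − 0.27 × 4.6042% = 5.0269%
E(R_Kestrel) = R_f + β × MRP = 5.0269% + -0.16 × 4.6042% = 4.29%

4.29%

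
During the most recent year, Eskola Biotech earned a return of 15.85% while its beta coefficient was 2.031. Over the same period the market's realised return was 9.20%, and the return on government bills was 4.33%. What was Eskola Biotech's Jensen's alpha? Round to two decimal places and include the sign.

Market excess return = 9.20% − 4.33% = 4.87%
CAPM benchmark = R_f + β(R_m − R_f) = 4.33% + 2.031 × 4.87% = 14.22097%
α = actual − benchmark = 15.85% − 14.22097% = +1.63%

+1.63%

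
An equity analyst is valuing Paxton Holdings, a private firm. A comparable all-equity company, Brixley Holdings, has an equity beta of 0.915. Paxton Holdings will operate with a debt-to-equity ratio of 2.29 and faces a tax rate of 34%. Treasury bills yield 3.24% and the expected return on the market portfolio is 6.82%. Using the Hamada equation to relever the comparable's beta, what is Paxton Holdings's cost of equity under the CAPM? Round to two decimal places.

β_L = β_U × [1 + (1 − t)(D/E)] = 0.915 × [1 + (1 − 0.34) × 2.29]
    = 0.915 × [1 + 0.66 × 2.29] = 0.915 × 2.5114 = 2.2979
MRP = 6.82% − 3.24% = 3.58%
E(R) = R_f + β_L × MRP = 3.24% + 2.2979 × 3.58% = 11.47%

11.47%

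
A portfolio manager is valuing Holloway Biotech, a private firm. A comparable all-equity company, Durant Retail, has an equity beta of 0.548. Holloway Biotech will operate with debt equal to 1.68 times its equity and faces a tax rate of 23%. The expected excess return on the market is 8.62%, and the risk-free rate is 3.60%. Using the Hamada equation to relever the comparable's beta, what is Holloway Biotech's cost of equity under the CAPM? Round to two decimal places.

β_L = β_U × [1 + (1 − t)(D/E)] = 0.548 × [1 + (1 − 0.23) × 1.68]
    = 0.548 × [1 + 0.77 × 1.68] = 0.548 × 2.2936 = 1.2569
E(R) = R_f + β_L × MRP = 3.60% + 1.2569 × 8.62% = 14.43%

14.43%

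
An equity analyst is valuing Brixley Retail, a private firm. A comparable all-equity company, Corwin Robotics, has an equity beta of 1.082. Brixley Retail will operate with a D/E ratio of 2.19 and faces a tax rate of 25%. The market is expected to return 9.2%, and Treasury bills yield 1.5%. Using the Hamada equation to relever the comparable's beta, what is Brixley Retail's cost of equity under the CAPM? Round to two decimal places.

23.52%

β_L = β_U × [1 + (1 − t)(D/E)] = 1.082 × [1 + (1 − 0.25) × 2.19]
    = 1.082 × [1 + 0.75 × 2.19] = 1.082 × 2.6425 = 2.8592
MRP = 9.2% − 1.5% = 7.70%
E(R) = R_f + β_L × MRP = 1.5% + 2.8592 × 7.7% = 23.52%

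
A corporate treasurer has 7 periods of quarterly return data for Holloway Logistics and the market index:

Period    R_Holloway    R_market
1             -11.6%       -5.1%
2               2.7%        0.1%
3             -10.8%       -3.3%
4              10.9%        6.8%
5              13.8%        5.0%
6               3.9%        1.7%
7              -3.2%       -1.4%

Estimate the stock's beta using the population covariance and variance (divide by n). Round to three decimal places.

Mean R_i = (-11.6 + 2.7 − 10.8 + 10.9 + 13.8 + 3.9 − 3.2) / 7 = 0.8143%
Mean R_m = (-5.1 + 0.1 − 3.3 + 6.8 + 5.0 + 1.7 − 1.4) / 7 = 0.5429%
Σ(R_i − R̄_i)(R_m − R̄_m) = 246.2057  ⇒  Cov = 246.2057 / 7 = 35.1722
Σ(R_m − R̄_m)² = 110.9371  ⇒  Var(R_m) = 110.9371 / 7 = 15.8482
β = Cov / Var(R_m) = 35.1722 / 15.8482 = 2.2193

2.219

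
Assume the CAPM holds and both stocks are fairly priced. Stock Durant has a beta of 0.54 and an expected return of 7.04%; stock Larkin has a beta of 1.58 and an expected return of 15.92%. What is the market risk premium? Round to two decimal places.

Both satisfy E(R) = R_f + β·MRP, so the slope of the SML is
MRP = (15.92% − 7.04%) / (1.58 − 0.54) = 8.88% / 1.04 = 8.5385%

8.54%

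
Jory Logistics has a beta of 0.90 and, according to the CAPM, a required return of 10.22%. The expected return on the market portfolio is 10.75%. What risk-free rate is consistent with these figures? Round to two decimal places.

5.45%

E(R) = R_f + β(E(R_m) − R_f) = R_f(1 − β) + β·E(R_m)
10.22% = R_f × (1 − 0.90) + 0.90 × 10.75%
10.22% = R_f × 0.10 + 9.6750%
R_f = (10.22% − 9.6750%) / 0.10 = 5.45%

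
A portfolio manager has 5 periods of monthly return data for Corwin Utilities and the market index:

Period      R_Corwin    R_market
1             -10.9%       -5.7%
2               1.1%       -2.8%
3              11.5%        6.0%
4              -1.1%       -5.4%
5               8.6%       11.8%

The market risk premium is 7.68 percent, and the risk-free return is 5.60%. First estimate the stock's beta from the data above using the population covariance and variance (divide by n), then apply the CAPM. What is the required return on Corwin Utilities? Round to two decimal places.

12.85%

Mean R_i = (-10.9 + 1.1 + 11.5 − 1.1 + 8.6) / 5 = 1.8400%
Mean R_m = (-5.7 − 2.8 + 6.0 − 5.4 + 11.8) / 5 = 0.7800%
Σ(R_i − R̄_i)(R_m − R̄_m) = 228.2940  ⇒  Cov = 228.2940 / 5 = 45.6588
Σ(R_m − R̄_m)² = 241.6880  ⇒  Var(R_m) = 241.6880 / 5 = 48.3376
β = Cov / Var(R_m) = 45.6588 / 48.3376 = 0.9446
E(R) = R_f + β × MRP = 5.60% + 0.9446 × 7.68% = 12.85%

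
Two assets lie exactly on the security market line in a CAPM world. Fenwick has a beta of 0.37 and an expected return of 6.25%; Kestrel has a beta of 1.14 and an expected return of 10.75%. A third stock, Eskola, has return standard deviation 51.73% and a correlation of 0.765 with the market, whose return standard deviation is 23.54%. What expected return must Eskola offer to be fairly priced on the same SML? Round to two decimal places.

MRP = (10.75% − 6.25%) / (1.14 − 0.37) = 5.8442%
R_f = 6.25% − 0.37 × 5.8442% = 4.0876%
β_Eskola = ρ·σ_i/σ_m = 0.765 × 51.73 / 23.54 = 1.6811
E(R_Eskola) = R_f + β × MRP = 4.0876% + 1.6811 × 5.8442% = 13.91%

13.91%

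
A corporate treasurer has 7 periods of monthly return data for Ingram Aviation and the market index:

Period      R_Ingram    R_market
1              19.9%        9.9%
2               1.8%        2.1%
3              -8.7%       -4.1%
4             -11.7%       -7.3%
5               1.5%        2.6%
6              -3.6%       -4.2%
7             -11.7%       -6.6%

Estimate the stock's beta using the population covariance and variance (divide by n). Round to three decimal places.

Mean R_i = (19.9 + 1.8 − 8.7 − 11.7 + 1.5 − 3.6 − 11.7) / 7 = -1.7857%
Mean R_m = (9.9 + 2.1 − 4.1 − 7.3 + 2.6 − 4.2 − 6.6) / 7 = -1.0857%
Σ(R_i − R̄_i)(R_m − R̄_m) = 404.5386  ⇒  Cov = 404.5386 / 7 = 57.7912
Σ(R_m − R̄_m)² = 232.2286  ⇒  Var(R_m) = 232.2286 / 7 = 33.1755
β = Cov / Var(R_m) = 57.7912 / 33.1755 = 1.7420

1.742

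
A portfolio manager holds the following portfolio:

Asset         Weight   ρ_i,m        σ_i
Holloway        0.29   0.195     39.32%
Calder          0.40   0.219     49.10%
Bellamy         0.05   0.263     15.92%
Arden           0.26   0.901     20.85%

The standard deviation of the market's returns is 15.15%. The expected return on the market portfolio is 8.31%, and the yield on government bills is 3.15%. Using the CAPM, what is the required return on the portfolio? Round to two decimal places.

β_Holloway = 0.195 × 39.32% / 15.15% = 0.5061
β_Calder = 0.219 × 49.10% / 15.15% = 0.7098
β_Bellamy = 0.263 × 15.92% / 15.15% = 0.2764
β_Arden = 0.901 × 20.85% / 15.15% = 1.2400
β_P = Σ w_i β_i = 0.29×0.5061 + 0.40×0.7098 + 0.05×0.2764 + 0.26×1.2400 = 0.7669
MRP = 8.31% − 3.15% = 5.16%
E(R_P) = R_f + β_P × MRP = 3.15% + 0.7669 × 5.16% = 7.11%

7.11%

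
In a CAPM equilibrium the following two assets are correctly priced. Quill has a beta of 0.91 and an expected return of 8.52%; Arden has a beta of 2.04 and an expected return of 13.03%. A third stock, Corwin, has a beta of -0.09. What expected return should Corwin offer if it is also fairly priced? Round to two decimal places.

MRP (SML slope) = (13.03% − 8.52%) / (2.04 − 0.91) = 4.51% / 1.13 = 3.9912%
R_f (intercept) = 8.52% − 0.91 × 3.9912% = 4.8880%
E(R_Corwin) = R_f + β × MRP = 4.8880% + -0.09 × 3.9912% = 4.53%

4.53%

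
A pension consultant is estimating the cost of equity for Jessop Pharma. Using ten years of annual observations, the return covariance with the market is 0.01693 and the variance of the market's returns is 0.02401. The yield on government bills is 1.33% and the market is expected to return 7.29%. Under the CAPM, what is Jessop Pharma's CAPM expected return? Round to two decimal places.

5.53%

β = Cov(R_i, R_m) / Var(R_m) = 0.01693 / 0.02401 = 0.7051
MRP = 7.29% − 1.33% = 5.96%
E(R) = R_f + β × MRP = 1.33% + 0.7051 × 5.96% = 5.53%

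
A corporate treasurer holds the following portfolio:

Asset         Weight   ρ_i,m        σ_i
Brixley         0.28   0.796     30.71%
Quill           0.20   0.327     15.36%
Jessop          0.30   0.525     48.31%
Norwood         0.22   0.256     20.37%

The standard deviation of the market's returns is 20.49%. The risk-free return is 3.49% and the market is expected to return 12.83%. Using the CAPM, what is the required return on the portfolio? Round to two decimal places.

11.06%

β_Brixley = 0.796 × 30.71% / 20.49% = 1.1930
β_Quill = 0.327 × 15.36% / 20.49% = 0.2451
β_Jessop = 0.525 × 48.31% / 20.49% = 1.2378
β_Norwood = 0.256 × 20.37% / 20.49% = 0.2545
β_P = Σ w_i β_i = 0.28×1.1930 + 0.20×0.2451 + 0.30×1.2378 + 0.22×0.2545 = 0.8104
MRP = 12.83% − 3.49% = 9.34%
E(R_P) = R_f + β_P × MRP = 3.49% + 0.8104 × 9.34% = 11.06%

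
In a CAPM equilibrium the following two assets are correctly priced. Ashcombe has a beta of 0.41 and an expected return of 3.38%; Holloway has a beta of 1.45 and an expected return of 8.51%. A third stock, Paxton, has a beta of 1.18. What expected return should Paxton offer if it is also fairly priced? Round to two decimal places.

7.18%

MRP (SML slope) = (8.51% − 3.38%) / (1.45 − 0.41) = 5.13% / 1.04 = 4.9327%
R_f (intercept) = 3.38% − 0.41 × 4.9327% = 1.3576%
E(R_Paxton) = R_f + β × MRP = 1.3576% + 1.18 × 4.9327% = 7.18%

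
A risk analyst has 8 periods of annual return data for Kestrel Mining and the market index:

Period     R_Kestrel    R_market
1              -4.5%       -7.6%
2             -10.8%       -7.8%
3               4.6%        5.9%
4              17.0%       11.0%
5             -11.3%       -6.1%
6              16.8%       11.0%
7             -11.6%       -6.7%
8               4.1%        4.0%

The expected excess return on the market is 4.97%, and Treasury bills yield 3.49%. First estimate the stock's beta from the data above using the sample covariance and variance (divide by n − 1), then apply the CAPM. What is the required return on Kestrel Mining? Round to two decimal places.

10.35%

Mean R_i = (-4.5 − 10.8 + 4.6 + 17.0 − 11.3 + 16.8 − 11.6 + 4.1) / 8 = 0.5375%
Mean R_m = (-7.6 − 7.8 + 5.9 + 11.0 − 6.1 + 11.0 − 6.7 + 4.0) / 8 = 0.4625%
Σ(R_i − R̄_i)(R_m − R̄_m) = 678.4413  ⇒  Cov = 678.4413 / 7 = 96.9202
Σ(R_m − R̄_m)² = 491.7988  ⇒  Var(R_m) = 491.7988 / 7 = 70.2570
β = Cov / Var(R_m) = 96.9202 / 70.2570 = 1.3795
E(R) = R_f + β × MRP = 3.49% + 1.3795 × 4.97% = 10.35%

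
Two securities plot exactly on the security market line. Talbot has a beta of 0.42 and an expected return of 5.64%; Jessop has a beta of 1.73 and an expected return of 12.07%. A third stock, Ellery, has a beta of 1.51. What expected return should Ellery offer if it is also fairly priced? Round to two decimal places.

10.99%

MRP (SML slope) = (12.07% − 5.64%) / (1.73 − 0.42) = 6.43% / 1.31 = 4.9084%
R_f (intercept) = 5.64% − 0.42 × 4.9084% = 3.5785%
E(R_Ellery) = R_f + β × MRP = 3.5785% + 1.51 × 4.9084% = 10.99%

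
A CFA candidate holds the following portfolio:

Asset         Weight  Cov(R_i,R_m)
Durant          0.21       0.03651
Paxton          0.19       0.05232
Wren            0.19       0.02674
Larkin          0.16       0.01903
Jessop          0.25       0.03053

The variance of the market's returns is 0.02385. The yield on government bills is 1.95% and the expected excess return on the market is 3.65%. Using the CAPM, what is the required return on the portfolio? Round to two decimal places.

β_Durant = 0.03651 / 0.02385 = 1.5308
β_Paxton = 0.05232 / 0.02385 = 2.1937
β_Wren = 0.02674 / 0.02385 = 1.1212
β_Larkin = 0.01903 / 0.02385 = 0.7979
β_Jessop = 0.03053 / 0.02385 = 1.2801
β_P = Σ w_i β_i = 0.21×1.5308 + 0.19×2.1937 + 0.19×1.1212 + 0.16×0.7979 + 0.25×1.2801 = 1.3990
E(R_P) = R_f + β_P × MRP = 1.95% + 1.3990 × 3.65% = 7.06%

7.06%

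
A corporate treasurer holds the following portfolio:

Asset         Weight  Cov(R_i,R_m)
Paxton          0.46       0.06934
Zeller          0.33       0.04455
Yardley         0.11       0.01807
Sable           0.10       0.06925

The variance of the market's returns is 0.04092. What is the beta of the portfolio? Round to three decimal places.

β_Paxton = 0.06934 / 0.04092 = 1.6945
β_Zeller = 0.04455 / 0.04092 = 1.0887
β_Yardley = 0.01807 / 0.04092 = 0.4416
β_Sable = 0.06925 / 0.04092 = 1.6923
β_P = Σ w_i β_i = 0.46×1.6945 + 0.33×1.0887 + 0.11×0.4416 + 0.10×1.6923 = 1.3565

1.357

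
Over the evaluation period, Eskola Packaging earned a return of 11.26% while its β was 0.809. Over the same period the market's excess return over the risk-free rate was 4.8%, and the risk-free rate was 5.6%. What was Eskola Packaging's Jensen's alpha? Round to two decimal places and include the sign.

+1.78%

CAPM benchmark = R_f + β(R_m − R_f) = 5.6% + 0.809 × 4.8% = 9.4832%
α = actual − benchmark = 11.26% − 9.4832% = +1.78%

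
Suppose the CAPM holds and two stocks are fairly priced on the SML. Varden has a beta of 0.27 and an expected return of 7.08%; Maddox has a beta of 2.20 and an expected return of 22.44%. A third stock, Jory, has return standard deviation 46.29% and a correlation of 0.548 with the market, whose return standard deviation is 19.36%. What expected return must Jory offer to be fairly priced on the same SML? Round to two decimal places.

MRP = (22.44% − 7.08%) / (2.20 − 0.27) = 7.9585%
R_f = 7.08% − 0.27 × 7.9585% = 4.9312%
β_Jory = ρ·σ_i/σ_m = 0.548 × 46.29 / 19.36 = 1.3103
E(R_Jory) = R_f + β × MRP = 4.9312% + 1.3103 × 7.9585% = 15.36%

15.36%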